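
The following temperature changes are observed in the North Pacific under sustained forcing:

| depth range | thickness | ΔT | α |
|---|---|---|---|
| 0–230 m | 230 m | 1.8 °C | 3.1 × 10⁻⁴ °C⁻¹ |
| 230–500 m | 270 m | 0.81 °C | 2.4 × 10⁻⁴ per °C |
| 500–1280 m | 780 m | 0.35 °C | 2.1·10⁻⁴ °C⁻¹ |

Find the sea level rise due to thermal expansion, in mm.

238 mm

Layer 1: 3.1×10⁻⁴ × 1.8 × 230 = 0.12834 m
2.4×10⁻⁴ × 0.81 × 270 = 0.052488 m
500–1280 m: 780 × 0.35 × 2.1×10⁻⁴ = 0.05733 m
Δh = 0.12834 + 0.052488 + 0.05733 = 0.238158 m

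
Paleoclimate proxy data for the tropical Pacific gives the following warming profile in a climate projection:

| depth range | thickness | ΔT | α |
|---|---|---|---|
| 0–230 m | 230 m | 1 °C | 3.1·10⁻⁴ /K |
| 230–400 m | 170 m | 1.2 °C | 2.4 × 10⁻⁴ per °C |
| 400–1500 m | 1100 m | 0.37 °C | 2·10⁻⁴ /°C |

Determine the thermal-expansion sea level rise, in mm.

230 × 1 × 3.1×10⁻⁴ = 0.07130 m
2.4×10⁻⁴ × 1.2 × 170 = 0.04896 m
400–1500 m: 0.37 × 1100 × 2×10⁻⁴ = 0.08140 m
Δh = 0.07130 + 0.04896 + 0.08140 = 0.20166 m

202 mm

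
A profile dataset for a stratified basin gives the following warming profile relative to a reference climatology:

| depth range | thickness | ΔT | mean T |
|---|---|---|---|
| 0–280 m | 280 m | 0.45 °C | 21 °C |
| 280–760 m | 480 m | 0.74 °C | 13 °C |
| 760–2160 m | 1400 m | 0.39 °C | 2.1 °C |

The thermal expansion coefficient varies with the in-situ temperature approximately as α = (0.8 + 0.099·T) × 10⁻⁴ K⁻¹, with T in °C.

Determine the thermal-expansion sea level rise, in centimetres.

Layer 1: α = (0.8 + 0.099×21)×10⁻⁴ = 2.879×10⁻⁴ K⁻¹
Layer 2: α = (0.8 + 0.099×13)×10⁻⁴ = 2.087×10⁻⁴ K⁻¹
Layer 3: α = (0.8 + 0.099×2.1)×10⁻⁴ = 1.0079×10⁻⁴ K⁻¹
280 × 0.45 × 2.879×10⁻⁴ = 0.0362754 m
280–760 m: 2.087×10⁻⁴ × 0.74 × 480 = 0.07413024 m
Layer 3: 1.0079×10⁻⁴ × 0.39 × 1400 = 0.05503134 m
Δh = 0.0362754 + 0.07413024 + 0.05503134 = 0.16543698 m ≈ 16.5 cm

Δh ≈ 16.5 cm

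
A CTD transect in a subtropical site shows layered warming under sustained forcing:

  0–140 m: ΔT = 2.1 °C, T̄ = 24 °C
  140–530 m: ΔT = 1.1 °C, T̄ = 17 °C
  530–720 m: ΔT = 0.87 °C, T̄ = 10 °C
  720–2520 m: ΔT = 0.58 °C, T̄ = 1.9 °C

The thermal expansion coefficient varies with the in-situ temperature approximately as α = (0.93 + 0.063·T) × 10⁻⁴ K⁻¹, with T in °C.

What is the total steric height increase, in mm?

Δh ≈ 293 mm

Layer 1: α = (0.93 + 0.063×24)×10⁻⁴ = 2.442×10⁻⁴ K⁻¹
Layer 2: α = (0.93 + 0.063×17)×10⁻⁴ = 2.001×10⁻⁴ K⁻¹
Layer 3: α = (0.93 + 0.063×10)×10⁻⁴ = 1.56×10⁻⁴ K⁻¹
Layer 4: α = (0.93 + 0.063×1.9)×10⁻⁴ = 1.0497×10⁻⁴ K⁻¹
Layer 1: 2.442×10⁻⁴ × 140 × 2.1 = 0.0717948 m
140–530 m: 1.1 × 390 × 2.001×10⁻⁴ = 0.0858429 m
Layer 3: 1.56×10⁻⁴ × 190 × 0.87 = 0.0257868 m
720–2520 m: 1800 × 0.58 × 1.0497×10⁻⁴ = 0.10958868 m
Δh = 0.0717948 + 0.0858429 + 0.0257868 + 0.10958868 = 0.29301318 m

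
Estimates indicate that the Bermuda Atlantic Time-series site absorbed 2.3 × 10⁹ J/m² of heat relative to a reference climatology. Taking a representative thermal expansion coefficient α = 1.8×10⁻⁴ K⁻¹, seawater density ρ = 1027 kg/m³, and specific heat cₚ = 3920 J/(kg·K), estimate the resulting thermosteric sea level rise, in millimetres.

Δh = αQ/(ρcₚ) = 1.8×10⁻⁴ × 2.3×10⁹ / (1027 × 3920) ≈ 0.10284 m

about 103 mm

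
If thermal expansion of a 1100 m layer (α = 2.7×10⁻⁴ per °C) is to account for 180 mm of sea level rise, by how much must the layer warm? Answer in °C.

0.606 °C

ΔT = Δh/(αH) = 0.18 / (2.7×10⁻⁴ × 1100) ≈ 0.6061 °C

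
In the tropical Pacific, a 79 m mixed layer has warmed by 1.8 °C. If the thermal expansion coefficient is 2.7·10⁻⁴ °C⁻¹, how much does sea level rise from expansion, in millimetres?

Δh = αΔT·H = 2.7×10⁻⁴ × 1.8 × 79 = 0.038394 m

about 38.4 mm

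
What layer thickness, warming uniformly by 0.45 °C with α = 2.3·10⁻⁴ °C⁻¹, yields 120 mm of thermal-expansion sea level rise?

H ≈ 1160 m

H = Δh/(αΔT) = 0.12 / (2.3×10⁻⁴ × 0.45) ≈ 1159 m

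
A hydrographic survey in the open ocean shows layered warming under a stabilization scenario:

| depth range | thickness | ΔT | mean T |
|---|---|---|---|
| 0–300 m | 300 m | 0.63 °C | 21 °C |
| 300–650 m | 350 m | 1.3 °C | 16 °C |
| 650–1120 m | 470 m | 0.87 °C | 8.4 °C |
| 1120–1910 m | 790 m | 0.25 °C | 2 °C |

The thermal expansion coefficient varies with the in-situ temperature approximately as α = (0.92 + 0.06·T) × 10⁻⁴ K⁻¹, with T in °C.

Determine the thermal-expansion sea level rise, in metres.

Layer 1: α = (0.92 + 0.06×21)×10⁻⁴ = 2.18×10⁻⁴ K⁻¹
Layer 2: α = (0.92 + 0.06×16)×10⁻⁴ = 1.88×10⁻⁴ K⁻¹
Layer 3: α = (0.92 + 0.06×8.4)×10⁻⁴ = 1.424×10⁻⁴ K⁻¹
Layer 4: α = (0.92 + 0.06×2)×10⁻⁴ = 1.04×10⁻⁴ K⁻¹
0.63 × 2.18×10⁻⁴ × 300 = 0.041202 m
1.3 × 350 × 1.88×10⁻⁴ = 0.08554 m
650–1120 m: 0.87 × 470 × 1.424×10⁻⁴ = 0.05822736 m
1.04×10⁻⁴ × 0.25 × 790 = 0.02054 m
Δh = 0.041202 + 0.08554 + 0.05822736 + 0.02054 = 0.20550936 m

0.206 m of thermosteric rise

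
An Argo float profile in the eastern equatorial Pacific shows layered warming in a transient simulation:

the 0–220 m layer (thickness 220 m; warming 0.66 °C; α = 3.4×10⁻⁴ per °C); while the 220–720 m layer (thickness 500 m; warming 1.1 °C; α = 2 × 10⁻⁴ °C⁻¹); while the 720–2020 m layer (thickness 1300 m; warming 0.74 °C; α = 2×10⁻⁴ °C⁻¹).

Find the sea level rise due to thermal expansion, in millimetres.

Layer 1: 0.66 × 220 × 3.4×10⁻⁴ = 0.049368 m
Layer 2: 1.1 × 2×10⁻⁴ × 500 = 0.11000 m
720–2020 m: 1300 × 2×10⁻⁴ × 0.74 = 0.19240 m
Δh = 0.049368 + 0.11000 + 0.19240 = 0.351768 m

Δh = 350 mm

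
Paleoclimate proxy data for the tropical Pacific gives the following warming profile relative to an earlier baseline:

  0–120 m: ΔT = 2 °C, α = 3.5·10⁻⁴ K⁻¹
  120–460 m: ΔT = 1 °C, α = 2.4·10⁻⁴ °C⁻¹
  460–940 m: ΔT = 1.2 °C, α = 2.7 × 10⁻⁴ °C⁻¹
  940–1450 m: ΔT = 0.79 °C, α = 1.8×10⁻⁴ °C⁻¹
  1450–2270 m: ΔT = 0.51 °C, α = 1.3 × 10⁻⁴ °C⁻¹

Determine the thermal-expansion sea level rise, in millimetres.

about 448 mm

0–120 m: 3.5×10⁻⁴ × 120 × 2 = 0.08400 m
340 × 1 × 2.4×10⁻⁴ = 0.08160 m
Layer 3: 2.7×10⁻⁴ × 480 × 1.2 = 0.15552 m
Layer 4: 0.79 × 1.8×10⁻⁴ × 510 = 0.072522 m
Layer 5: 820 × 1.3×10⁻⁴ × 0.51 = 0.054366 m
Δh = 0.08400 + 0.08160 + 0.15552 + 0.072522 + 0.054366 = 0.448008 m ≈ 448 mm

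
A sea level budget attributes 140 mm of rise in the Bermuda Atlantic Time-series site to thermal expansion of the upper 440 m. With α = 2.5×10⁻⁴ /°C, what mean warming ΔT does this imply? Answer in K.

ΔT = Δh/(αH) = 0.14 / (2.5×10⁻⁴ × 440) ≈ 1.273 K

1.27 K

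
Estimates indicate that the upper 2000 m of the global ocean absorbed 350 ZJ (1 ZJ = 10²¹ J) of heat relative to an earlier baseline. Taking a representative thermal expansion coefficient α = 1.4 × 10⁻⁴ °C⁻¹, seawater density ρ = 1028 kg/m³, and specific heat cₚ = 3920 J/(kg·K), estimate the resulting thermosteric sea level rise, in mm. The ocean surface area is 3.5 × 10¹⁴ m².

Per unit area: Q = 350×10²¹ / (3.5×10¹⁴) = 1×10⁹ J/m²
Δh = αQ/(ρcₚ) = 1.4×10⁻⁴ × 1×10⁹ / (1028 × 3920) ≈ 0.034742 m

about 35 mm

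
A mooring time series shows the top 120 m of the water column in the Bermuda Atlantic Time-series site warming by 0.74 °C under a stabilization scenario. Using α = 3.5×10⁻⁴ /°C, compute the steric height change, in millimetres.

Δh = αΔT·H = 3.5×10⁻⁴ × 0.74 × 120 = 0.03108 m

31.1 mm of thermosteric rise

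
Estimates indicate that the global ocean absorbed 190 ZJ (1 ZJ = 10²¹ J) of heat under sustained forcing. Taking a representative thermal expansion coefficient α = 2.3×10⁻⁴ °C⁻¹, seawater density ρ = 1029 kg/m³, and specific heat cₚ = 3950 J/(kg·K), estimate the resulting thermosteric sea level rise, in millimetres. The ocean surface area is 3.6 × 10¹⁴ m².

Per unit area: Q = 190×10²¹ / (3.6×10¹⁴) ≈ 5.278×10⁸ J/m²
Δh = αQ/(ρcₚ) = 2.3×10⁻⁴ × 5.278×10⁸ / (1029 × 3950) ≈ 0.029867 m

29.9 mm of thermosteric rise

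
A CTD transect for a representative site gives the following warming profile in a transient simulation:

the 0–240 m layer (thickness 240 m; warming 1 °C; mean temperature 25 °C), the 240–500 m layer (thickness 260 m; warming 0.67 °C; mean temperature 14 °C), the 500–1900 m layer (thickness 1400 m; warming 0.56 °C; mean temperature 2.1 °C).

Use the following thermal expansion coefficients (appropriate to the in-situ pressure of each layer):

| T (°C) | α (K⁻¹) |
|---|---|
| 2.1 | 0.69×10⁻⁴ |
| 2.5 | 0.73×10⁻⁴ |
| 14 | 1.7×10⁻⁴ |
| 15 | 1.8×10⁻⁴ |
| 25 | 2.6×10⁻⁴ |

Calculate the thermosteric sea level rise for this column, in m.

Layer 1 at 25 °C → α = 2.6×10⁻⁴ K⁻¹
Layer 2 at 14 °C → α = 1.7×10⁻⁴ K⁻¹
Layer 3 at 2.1 °C → α = 0.69×10⁻⁴ K⁻¹
0–240 m: 2.6×10⁻⁴ × 240 × 1 = 0.06240 m
Layer 2: 260 × 0.67 × 1.7×10⁻⁴ = 0.029614 m
0.56 × 1400 × 0.69×10⁻⁴ = 0.054096 m
Δh = 0.06240 + 0.029614 + 0.054096 = 0.14611 m

0.146 m of thermosteric rise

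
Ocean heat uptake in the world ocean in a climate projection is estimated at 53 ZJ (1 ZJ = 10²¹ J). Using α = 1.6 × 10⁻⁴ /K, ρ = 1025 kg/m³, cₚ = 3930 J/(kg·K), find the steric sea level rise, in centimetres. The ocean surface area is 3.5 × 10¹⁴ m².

0.60 cm of thermosteric rise

Per unit area: Q = 53×10²¹ / (3.5×10¹⁴) ≈ 1.514×10⁸ J/m²
Δh = αQ/(ρcₚ) = 1.6×10⁻⁴ × 1.514×10⁸ / (1025 × 3930) ≈ 0.0060135 m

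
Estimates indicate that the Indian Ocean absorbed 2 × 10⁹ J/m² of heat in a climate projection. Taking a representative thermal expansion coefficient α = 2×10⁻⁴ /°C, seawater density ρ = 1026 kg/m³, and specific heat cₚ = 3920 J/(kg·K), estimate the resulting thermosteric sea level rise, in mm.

Δh = αQ/(ρcₚ) = 2×10⁻⁴ × 2×10⁹ / (1026 × 3920) ≈ 0.099455 m

99.5 mm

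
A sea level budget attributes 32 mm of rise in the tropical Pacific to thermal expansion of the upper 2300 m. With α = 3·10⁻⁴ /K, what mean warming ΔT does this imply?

ΔT = Δh/(αH) = 0.032 / (3×10⁻⁴ × 2300) ≈ 0.04638 K

about 0.0464 K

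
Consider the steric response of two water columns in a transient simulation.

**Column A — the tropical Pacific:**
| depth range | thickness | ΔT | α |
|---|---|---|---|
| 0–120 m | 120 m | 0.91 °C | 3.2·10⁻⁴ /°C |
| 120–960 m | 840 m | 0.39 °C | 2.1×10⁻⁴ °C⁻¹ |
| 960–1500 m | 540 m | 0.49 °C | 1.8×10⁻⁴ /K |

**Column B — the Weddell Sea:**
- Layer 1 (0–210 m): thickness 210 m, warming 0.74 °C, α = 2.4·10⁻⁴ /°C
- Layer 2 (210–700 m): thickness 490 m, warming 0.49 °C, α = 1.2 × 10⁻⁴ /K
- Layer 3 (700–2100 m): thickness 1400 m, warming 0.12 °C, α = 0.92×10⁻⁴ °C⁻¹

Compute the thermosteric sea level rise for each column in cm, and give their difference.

A 0–120 m: 120 × 3.2×10⁻⁴ × 0.91 = 0.034944 m
A Layer 2: 0.39 × 840 × 2.1×10⁻⁴ = 0.068796 m
A Layer 3: 0.49 × 540 × 1.8×10⁻⁴ = 0.047628 m
A total: 0.151368 m
B Layer 1: 0.74 × 2.4×10⁻⁴ × 210 = 0.037296 m
B 1.2×10⁻⁴ × 490 × 0.49 = 0.028812 m
B 700–2100 m: 0.92×10⁻⁴ × 1400 × 0.12 = 0.015456 m
B total: 0.081564 m
Difference: 0.151368 − 0.081564 = 0.069804 m

Δh_A ≈ 15.1 cm, Δh_B ≈ 8.16 cm; difference ≈ 6.98 cm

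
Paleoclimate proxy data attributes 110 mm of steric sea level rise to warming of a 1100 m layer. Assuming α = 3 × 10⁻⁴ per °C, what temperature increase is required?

about 0.333 K

ΔT = Δh/(αH) = 0.11 / (3×10⁻⁴ × 1100) ≈ 0.3333 K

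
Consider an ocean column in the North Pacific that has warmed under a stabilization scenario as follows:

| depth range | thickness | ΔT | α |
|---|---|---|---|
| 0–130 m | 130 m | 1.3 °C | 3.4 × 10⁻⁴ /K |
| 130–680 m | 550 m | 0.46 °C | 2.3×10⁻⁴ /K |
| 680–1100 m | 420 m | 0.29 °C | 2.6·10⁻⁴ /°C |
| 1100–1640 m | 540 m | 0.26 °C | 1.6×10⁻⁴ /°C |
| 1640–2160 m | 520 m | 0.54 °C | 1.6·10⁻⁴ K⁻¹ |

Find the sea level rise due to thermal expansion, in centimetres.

1.3 × 130 × 3.4×10⁻⁴ = 0.05746 m
130–680 m: 550 × 2.3×10⁻⁴ × 0.46 = 0.05819 m
680–1100 m: 2.6×10⁻⁴ × 0.29 × 420 = 0.031668 m
Layer 4: 540 × 0.26 × 1.6×10⁻⁴ = 0.022464 m
520 × 0.54 × 1.6×10⁻⁴ = 0.044928 m
Δh = 0.05746 + 0.05819 + 0.031668 + 0.022464 + 0.044928 = 0.21471 m ≈ 21.5 cm

about 21.5 cm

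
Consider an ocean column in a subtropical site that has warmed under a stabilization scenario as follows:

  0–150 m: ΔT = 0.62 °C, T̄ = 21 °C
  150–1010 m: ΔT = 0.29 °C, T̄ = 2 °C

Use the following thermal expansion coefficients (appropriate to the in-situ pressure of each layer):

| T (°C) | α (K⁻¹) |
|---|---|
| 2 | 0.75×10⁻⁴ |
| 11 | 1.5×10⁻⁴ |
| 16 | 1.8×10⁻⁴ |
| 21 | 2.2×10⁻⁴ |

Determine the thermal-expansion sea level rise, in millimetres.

Layer 1 at 21 °C → α = 2.2×10⁻⁴ K⁻¹
Layer 2 at 2 °C → α = 0.75×10⁻⁴ K⁻¹
Layer 1: 0.62 × 2.2×10⁻⁴ × 150 = 0.02046 m
150–1010 m: 0.75×10⁻⁴ × 860 × 0.29 = 0.018705 m
Δh = 0.02046 + 0.018705 = 0.039165 m

about 39 mm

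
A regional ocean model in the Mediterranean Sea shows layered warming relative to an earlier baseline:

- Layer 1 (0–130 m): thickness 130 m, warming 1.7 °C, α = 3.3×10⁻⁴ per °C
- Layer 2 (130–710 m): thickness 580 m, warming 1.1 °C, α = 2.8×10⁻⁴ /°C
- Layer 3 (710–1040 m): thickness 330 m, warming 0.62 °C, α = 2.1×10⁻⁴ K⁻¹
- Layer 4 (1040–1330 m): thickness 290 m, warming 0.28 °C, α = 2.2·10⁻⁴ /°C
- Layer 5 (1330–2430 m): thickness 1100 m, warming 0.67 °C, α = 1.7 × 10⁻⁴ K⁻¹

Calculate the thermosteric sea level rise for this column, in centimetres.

0–130 m: 1.7 × 130 × 3.3×10⁻⁴ = 0.07293 m
Layer 2: 580 × 1.1 × 2.8×10⁻⁴ = 0.17864 m
2.1×10⁻⁴ × 330 × 0.62 = 0.042966 m
1040–1330 m: 2.2×10⁻⁴ × 290 × 0.28 = 0.017864 m
1330–2430 m: 1.7×10⁻⁴ × 1100 × 0.67 = 0.12529 m
Δh = 0.07293 + 0.17864 + 0.042966 + 0.017864 + 0.12529 = 0.43769 m

Δh ≈ 43.8 cm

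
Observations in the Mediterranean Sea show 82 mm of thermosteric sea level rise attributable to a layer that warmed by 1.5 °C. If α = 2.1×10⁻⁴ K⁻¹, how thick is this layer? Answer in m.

H = Δh/(αΔT) = 0.082 / (2.1×10⁻⁴ × 1.5) ≈ 260.3 m

H ≈ 260 m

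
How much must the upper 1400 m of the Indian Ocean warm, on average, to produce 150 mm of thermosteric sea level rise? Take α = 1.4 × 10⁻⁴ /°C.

about 0.765 K

ΔT = Δh/(αH) = 0.15 / (1.4×10⁻⁴ × 1400) ≈ 0.7653 K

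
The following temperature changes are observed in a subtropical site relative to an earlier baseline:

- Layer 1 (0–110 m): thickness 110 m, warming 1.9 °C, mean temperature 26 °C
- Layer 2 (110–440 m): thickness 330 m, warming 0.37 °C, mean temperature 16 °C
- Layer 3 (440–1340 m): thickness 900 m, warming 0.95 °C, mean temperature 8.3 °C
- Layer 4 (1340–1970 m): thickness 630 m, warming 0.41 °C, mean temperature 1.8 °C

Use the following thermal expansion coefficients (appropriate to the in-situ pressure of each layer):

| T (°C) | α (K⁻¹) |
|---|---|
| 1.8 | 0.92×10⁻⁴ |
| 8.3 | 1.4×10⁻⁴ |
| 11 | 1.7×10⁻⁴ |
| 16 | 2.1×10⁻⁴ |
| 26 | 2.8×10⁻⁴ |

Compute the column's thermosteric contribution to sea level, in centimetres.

Δh = 22.8 cm

Layer 1 at 26 °C → α = 2.8×10⁻⁴ K⁻¹
Layer 2 at 16 °C → α = 2.1×10⁻⁴ K⁻¹
Layer 3 at 8.3 °C → α = 1.4×10⁻⁴ K⁻¹
Layer 4 at 1.8 °C → α = 0.92×10⁻⁴ K⁻¹
Layer 1: 2.8×10⁻⁴ × 1.9 × 110 = 0.05852 m
Layer 2: 0.37 × 2.1×10⁻⁴ × 330 = 0.025641 m
440–1340 m: 900 × 0.95 × 1.4×10⁻⁴ = 0.11970 m
Layer 4: 0.92×10⁻⁴ × 0.41 × 630 = 0.0237636 m
Δh = 0.05852 + 0.025641 + 0.11970 + 0.0237636 = 0.2276246 m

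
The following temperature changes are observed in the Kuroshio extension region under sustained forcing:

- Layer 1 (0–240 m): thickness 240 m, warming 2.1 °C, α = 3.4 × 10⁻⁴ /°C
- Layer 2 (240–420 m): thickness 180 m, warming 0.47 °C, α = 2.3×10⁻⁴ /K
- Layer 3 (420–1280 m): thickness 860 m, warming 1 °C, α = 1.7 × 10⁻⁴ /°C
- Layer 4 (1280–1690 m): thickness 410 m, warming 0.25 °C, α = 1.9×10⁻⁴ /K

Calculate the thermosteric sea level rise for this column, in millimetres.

Δh ≈ 360 mm

0–240 m: 240 × 3.4×10⁻⁴ × 2.1 = 0.17136 m
Layer 2: 180 × 2.3×10⁻⁴ × 0.47 = 0.019458 m
860 × 1.7×10⁻⁴ × 1 = 0.14620 m
0.25 × 1.9×10⁻⁴ × 410 = 0.019475 m
Δh = 0.17136 + 0.019458 + 0.14620 + 0.019475 = 0.356493 m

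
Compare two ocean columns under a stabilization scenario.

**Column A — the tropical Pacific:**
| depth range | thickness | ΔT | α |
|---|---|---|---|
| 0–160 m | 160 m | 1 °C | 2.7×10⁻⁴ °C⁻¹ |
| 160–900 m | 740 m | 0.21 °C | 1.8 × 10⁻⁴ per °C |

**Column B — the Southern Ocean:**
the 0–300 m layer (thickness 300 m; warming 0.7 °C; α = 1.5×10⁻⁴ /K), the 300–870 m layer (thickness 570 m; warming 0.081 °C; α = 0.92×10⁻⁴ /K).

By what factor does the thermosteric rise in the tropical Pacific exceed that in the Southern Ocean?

A Layer 1: 160 × 1 × 2.7×10⁻⁴ = 0.04320 m
A 740 × 1.8×10⁻⁴ × 0.21 = 0.027972 m
A total: 0.071172 m
B Layer 1: 1.5×10⁻⁴ × 0.7 × 300 = 0.03150 m
B 300–870 m: 570 × 0.92×10⁻⁴ × 0.081 = 0.00424764 m
B total: 0.03574764 m
Ratio: 0.071172 / 0.03574764 ≈ 1.991

2.0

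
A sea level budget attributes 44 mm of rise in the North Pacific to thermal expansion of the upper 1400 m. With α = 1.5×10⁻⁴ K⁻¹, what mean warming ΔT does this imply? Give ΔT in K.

ΔT ≈ 0.210 K

ΔT = Δh/(αH) = 0.044 / (1.5×10⁻⁴ × 1400) ≈ 0.2095 K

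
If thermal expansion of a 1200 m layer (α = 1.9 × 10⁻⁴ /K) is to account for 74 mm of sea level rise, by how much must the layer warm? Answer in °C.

ΔT = Δh/(αH) = 0.074 / (1.9×10⁻⁴ × 1200) ≈ 0.3246 °C

0.32 °C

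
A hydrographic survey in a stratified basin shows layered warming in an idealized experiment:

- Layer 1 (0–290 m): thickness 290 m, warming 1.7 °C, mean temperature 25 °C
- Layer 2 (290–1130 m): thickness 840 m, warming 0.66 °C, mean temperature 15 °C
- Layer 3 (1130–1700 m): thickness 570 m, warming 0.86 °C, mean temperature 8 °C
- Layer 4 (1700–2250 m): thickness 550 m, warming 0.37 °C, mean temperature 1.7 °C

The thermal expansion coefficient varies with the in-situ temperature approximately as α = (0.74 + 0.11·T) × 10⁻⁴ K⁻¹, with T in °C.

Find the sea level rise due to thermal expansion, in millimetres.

about 400 mm

Layer 1: α = (0.74 + 0.11×25)×10⁻⁴ = 3.49×10⁻⁴ K⁻¹
Layer 2: α = (0.74 + 0.11×15)×10⁻⁴ = 2.39×10⁻⁴ K⁻¹
Layer 3: α = (0.74 + 0.11×8)×10⁻⁴ = 1.62×10⁻⁴ K⁻¹
Layer 4: α = (0.74 + 0.11×1.7)×10⁻⁴ = 0.927×10⁻⁴ K⁻¹
290 × 3.49×10⁻⁴ × 1.7 = 0.172057 m
0.66 × 840 × 2.39×10⁻⁴ = 0.1325016 m
1130–1700 m: 570 × 0.86 × 1.62×10⁻⁴ = 0.0794124 m
Layer 4: 0.927×10⁻⁴ × 0.37 × 550 = 0.01886445 m
Δh = 0.172057 + 0.1325016 + 0.0794124 + 0.01886445 = 0.40283545 m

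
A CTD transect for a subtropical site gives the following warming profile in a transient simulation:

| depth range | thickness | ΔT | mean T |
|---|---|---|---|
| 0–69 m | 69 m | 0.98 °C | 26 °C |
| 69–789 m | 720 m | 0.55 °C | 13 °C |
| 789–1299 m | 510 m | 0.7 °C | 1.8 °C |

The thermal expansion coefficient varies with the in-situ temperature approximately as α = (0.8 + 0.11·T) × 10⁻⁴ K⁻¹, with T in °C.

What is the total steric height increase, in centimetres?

Layer 1: α = (0.8 + 0.11×26)×10⁻⁴ = 3.66×10⁻⁴ K⁻¹
Layer 2: α = (0.8 + 0.11×13)×10⁻⁴ = 2.23×10⁻⁴ K⁻¹
Layer 3: α = (0.8 + 0.11×1.8)×10⁻⁴ = 0.998×10⁻⁴ K⁻¹
Layer 1: 69 × 3.66×10⁻⁴ × 0.98 = 0.02474892 m
69–789 m: 0.55 × 2.23×10⁻⁴ × 720 = 0.088308 m
789–1299 m: 510 × 0.7 × 0.998×10⁻⁴ = 0.0356286 m
Δh = 0.02474892 + 0.088308 + 0.0356286 = 0.14868552 m

14.9 cm of thermosteric rise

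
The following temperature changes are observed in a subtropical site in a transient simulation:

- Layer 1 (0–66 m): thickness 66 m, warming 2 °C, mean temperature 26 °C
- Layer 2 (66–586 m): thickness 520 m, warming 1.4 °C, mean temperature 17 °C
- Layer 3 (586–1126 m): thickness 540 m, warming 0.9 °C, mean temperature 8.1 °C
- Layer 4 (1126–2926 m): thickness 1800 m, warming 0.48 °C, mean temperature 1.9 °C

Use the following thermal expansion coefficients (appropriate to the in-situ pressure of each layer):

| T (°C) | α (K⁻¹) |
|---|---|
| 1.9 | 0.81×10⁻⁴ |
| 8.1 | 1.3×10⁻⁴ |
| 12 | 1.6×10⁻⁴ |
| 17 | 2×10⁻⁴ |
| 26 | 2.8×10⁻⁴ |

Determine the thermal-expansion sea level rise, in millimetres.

Δh ≈ 316 mm

Layer 1 at 26 °C → α = 2.8×10⁻⁴ K⁻¹
Layer 2 at 17 °C → α = 2×10⁻⁴ K⁻¹
Layer 3 at 8.1 °C → α = 1.3×10⁻⁴ K⁻¹
Layer 4 at 1.9 °C → α = 0.81×10⁻⁴ K⁻¹
Layer 1: 2 × 2.8×10⁻⁴ × 66 = 0.03696 m
Layer 2: 520 × 2×10⁻⁴ × 1.4 = 0.14560 m
0.9 × 1.3×10⁻⁴ × 540 = 0.06318 m
0.81×10⁻⁴ × 0.48 × 1800 = 0.069984 m
Δh = 0.03696 + 0.14560 + 0.06318 + 0.069984 = 0.315724 m ≈ 316 mm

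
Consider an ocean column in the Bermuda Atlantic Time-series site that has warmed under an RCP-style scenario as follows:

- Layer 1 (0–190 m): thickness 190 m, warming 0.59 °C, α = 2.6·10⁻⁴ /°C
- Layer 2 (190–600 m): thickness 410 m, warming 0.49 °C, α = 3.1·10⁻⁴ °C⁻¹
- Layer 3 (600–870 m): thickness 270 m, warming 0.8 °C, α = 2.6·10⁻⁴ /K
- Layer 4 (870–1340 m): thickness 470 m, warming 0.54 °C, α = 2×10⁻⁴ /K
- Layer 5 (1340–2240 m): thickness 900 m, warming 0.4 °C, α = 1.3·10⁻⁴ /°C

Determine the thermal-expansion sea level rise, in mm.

245 mm

2.6×10⁻⁴ × 0.59 × 190 = 0.029146 m
Layer 2: 410 × 3.1×10⁻⁴ × 0.49 = 0.062279 m
600–870 m: 2.6×10⁻⁴ × 0.8 × 270 = 0.05616 m
Layer 4: 2×10⁻⁴ × 0.54 × 470 = 0.05076 m
1340–2240 m: 0.4 × 900 × 1.3×10⁻⁴ = 0.04680 m
Δh = 0.029146 + 0.062279 + 0.05616 + 0.05076 + 0.04680 = 0.245145 m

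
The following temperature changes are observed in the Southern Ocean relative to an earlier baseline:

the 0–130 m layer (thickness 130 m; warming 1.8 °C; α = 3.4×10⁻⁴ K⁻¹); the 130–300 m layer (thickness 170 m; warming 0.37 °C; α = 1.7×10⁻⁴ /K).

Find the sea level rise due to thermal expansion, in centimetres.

9.03 cm of thermosteric rise

0–130 m: 130 × 3.4×10⁻⁴ × 1.8 = 0.07956 m
0.37 × 1.7×10⁻⁴ × 170 = 0.010693 m
Δh = 0.07956 + 0.010693 = 0.090253 m ≈ 9.03 cm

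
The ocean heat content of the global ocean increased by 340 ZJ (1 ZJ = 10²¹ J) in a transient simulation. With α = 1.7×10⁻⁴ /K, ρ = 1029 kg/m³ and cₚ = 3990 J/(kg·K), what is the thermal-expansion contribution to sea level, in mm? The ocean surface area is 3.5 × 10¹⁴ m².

Per unit area: Q = 340×10²¹ / (3.5×10¹⁴) ≈ 9.714×10⁸ J/m²
Δh = αQ/(ρcₚ) = 1.7×10⁻⁴ × 9.714×10⁸ / (1029 × 3990) ≈ 0.040222 m

about 40.2 mm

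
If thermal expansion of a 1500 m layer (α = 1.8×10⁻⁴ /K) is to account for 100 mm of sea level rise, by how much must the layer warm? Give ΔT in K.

ΔT = Δh/(αH) = 0.1 / (1.8×10⁻⁴ × 1500) ≈ 0.3704 K

0.37 K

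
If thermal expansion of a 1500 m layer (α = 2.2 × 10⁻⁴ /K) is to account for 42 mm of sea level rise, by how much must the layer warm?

ΔT = Δh/(αH) = 0.042 / (2.2×10⁻⁴ × 1500) ≈ 0.1273 K

about 0.127 K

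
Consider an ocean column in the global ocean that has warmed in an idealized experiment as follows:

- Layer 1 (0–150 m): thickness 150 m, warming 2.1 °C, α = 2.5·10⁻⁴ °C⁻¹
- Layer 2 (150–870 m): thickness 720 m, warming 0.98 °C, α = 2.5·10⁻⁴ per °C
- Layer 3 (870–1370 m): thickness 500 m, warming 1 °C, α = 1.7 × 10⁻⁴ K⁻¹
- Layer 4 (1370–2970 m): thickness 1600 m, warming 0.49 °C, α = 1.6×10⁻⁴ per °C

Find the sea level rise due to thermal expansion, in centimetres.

about 46.6 cm

150 × 2.1 × 2.5×10⁻⁴ = 0.07875 m
150–870 m: 0.98 × 720 × 2.5×10⁻⁴ = 0.17640 m
1 × 1.7×10⁻⁴ × 500 = 0.08500 m
Layer 4: 1600 × 1.6×10⁻⁴ × 0.49 = 0.12544 m
Δh = 0.07875 + 0.17640 + 0.08500 + 0.12544 = 0.46559 m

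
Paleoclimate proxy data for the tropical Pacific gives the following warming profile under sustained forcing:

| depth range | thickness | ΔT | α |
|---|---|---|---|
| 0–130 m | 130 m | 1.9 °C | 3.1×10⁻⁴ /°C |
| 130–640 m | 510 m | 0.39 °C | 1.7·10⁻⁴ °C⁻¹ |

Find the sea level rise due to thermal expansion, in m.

Layer 1: 130 × 1.9 × 3.1×10⁻⁴ = 0.07657 m
130–640 m: 1.7×10⁻⁴ × 0.39 × 510 = 0.033813 m
Δh = 0.07657 + 0.033813 = 0.110383 m ≈ 0.110 m

0.110 m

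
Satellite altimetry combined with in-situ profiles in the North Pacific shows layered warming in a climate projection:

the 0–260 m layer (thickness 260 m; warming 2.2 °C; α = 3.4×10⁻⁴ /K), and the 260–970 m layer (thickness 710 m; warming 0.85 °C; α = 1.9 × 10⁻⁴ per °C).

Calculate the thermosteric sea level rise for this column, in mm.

Δh ≈ 310 mm

Layer 1: 2.2 × 3.4×10⁻⁴ × 260 = 0.19448 m
1.9×10⁻⁴ × 710 × 0.85 = 0.114665 m
Δh = 0.19448 + 0.114665 = 0.309145 m ≈ 310 mm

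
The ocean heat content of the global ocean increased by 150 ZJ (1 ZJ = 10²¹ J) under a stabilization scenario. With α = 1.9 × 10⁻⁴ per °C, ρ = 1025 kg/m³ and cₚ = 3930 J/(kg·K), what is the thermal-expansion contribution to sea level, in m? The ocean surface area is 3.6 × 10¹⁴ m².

Per unit area: Q = 150×10²¹ / (3.6×10¹⁴) ≈ 4.167×10⁸ J/m²
Δh = αQ/(ρcₚ) = 1.9×10⁻⁴ × 4.167×10⁸ / (1025 × 3930) ≈ 0.019654 m

Δh ≈ 0.0197 m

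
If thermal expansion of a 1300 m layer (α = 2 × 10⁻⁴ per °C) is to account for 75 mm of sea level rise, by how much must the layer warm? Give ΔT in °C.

0.29 °C

ΔT = Δh/(αH) = 0.075 / (2×10⁻⁴ × 1300) ≈ 0.2885 °C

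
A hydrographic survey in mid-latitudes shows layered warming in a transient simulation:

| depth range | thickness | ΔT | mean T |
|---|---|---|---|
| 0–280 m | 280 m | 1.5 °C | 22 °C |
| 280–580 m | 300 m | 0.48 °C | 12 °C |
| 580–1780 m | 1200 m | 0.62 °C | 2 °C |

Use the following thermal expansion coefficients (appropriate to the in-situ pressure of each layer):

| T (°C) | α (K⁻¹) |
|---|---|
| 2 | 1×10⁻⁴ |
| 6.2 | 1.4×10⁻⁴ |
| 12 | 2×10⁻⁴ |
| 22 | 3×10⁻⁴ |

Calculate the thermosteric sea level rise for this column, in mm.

Layer 1 at 22 °C → α = 3×10⁻⁴ K⁻¹
Layer 2 at 12 °C → α = 2×10⁻⁴ K⁻¹
Layer 3 at 2 °C → α = 1×10⁻⁴ K⁻¹
3×10⁻⁴ × 1.5 × 280 = 0.12600 m
2×10⁻⁴ × 300 × 0.48 = 0.02880 m
1×10⁻⁴ × 1200 × 0.62 = 0.07440 m
Δh = 0.12600 + 0.02880 + 0.07440 = 0.22920 m ≈ 230 mm

230 mm of thermosteric rise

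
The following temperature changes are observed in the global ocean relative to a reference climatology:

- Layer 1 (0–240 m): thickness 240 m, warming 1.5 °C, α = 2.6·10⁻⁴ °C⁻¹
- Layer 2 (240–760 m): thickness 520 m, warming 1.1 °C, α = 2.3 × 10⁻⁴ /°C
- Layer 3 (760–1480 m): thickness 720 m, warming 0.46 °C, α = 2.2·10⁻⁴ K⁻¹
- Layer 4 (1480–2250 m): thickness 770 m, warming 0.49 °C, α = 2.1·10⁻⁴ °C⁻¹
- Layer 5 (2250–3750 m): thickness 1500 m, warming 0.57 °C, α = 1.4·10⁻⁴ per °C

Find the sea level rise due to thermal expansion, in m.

240 × 1.5 × 2.6×10⁻⁴ = 0.09360 m
Layer 2: 1.1 × 520 × 2.3×10⁻⁴ = 0.13156 m
720 × 2.2×10⁻⁴ × 0.46 = 0.072864 m
Layer 4: 0.49 × 770 × 2.1×10⁻⁴ = 0.079233 m
2250–3750 m: 0.57 × 1.4×10⁻⁴ × 1500 = 0.11970 m
Δh = 0.09360 + 0.13156 + 0.072864 + 0.079233 + 0.11970 = 0.496957 m

Δh ≈ 0.50 m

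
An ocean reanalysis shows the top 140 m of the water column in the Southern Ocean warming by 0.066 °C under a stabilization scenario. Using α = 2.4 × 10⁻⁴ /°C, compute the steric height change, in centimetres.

Δh = αΔT·H = 2.4×10⁻⁴ × 0.066 × 140 = 0.0022176 m

0.22 cm of thermosteric rise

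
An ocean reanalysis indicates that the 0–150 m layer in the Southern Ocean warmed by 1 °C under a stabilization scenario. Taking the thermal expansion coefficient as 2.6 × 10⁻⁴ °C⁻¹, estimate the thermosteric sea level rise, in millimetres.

39.0 mm

Δh = αΔT·H = 2.6×10⁻⁴ × 1 × 150 = 0.03900 m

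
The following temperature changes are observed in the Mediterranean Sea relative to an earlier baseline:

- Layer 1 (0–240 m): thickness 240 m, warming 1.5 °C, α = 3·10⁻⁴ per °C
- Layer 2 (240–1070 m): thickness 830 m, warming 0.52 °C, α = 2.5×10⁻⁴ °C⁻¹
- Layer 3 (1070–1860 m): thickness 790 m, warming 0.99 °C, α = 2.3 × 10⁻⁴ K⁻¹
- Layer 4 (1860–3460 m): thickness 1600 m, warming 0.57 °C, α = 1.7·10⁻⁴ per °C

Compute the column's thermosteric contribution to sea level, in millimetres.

3×10⁻⁴ × 1.5 × 240 = 0.10800 m
Layer 2: 830 × 2.5×10⁻⁴ × 0.52 = 0.10790 m
Layer 3: 790 × 0.99 × 2.3×10⁻⁴ = 0.179883 m
1860–3460 m: 0.57 × 1600 × 1.7×10⁻⁴ = 0.15504 m
Δh = 0.10800 + 0.10790 + 0.179883 + 0.15504 = 0.550823 m

551 mm of thermosteric rise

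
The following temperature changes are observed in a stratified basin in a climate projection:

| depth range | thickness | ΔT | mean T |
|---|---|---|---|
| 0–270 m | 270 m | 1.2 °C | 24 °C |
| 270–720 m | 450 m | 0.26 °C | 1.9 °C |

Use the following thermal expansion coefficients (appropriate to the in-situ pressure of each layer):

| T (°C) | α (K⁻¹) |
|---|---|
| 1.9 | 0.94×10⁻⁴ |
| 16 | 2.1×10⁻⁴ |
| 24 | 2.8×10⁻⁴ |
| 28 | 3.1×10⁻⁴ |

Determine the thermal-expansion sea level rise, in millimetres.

Δh ≈ 102 mm

Layer 1 at 24 °C → α = 2.8×10⁻⁴ K⁻¹
Layer 2 at 1.9 °C → α = 0.94×10⁻⁴ K⁻¹
Layer 1: 2.8×10⁻⁴ × 1.2 × 270 = 0.09072 m
270–720 m: 0.26 × 0.94×10⁻⁴ × 450 = 0.010998 m
Δh = 0.09072 + 0.010998 = 0.101718 m ≈ 102 mm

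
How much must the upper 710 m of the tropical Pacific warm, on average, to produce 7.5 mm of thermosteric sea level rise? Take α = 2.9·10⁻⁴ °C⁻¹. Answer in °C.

ΔT ≈ 0.036 °C

ΔT = Δh/(αH) = 0.0075 / (2.9×10⁻⁴ × 710) ≈ 0.03643 °C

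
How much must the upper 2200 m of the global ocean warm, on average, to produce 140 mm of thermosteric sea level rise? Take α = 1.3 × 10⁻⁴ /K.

ΔT = Δh/(αH) = 0.14 / (1.3×10⁻⁴ × 2200) ≈ 0.4895 K

about 0.490 K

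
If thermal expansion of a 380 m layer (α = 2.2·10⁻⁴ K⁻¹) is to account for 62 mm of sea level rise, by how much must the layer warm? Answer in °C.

0.742 °C

ΔT = Δh/(αH) = 0.062 / (2.2×10⁻⁴ × 380) ≈ 0.7416 °C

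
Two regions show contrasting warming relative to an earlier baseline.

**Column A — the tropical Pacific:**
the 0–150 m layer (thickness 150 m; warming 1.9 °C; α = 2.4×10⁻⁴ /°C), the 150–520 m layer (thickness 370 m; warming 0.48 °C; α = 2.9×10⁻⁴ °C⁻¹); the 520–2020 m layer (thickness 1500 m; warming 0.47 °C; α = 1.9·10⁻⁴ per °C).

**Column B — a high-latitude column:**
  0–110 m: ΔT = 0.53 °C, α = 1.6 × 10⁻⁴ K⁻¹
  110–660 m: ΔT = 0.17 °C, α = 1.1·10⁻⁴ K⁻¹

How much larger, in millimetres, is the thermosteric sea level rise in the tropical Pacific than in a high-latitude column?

A 0–150 m: 2.4×10⁻⁴ × 150 × 1.9 = 0.06840 m
A 150–520 m: 0.48 × 370 × 2.9×10⁻⁴ = 0.051504 m
A 0.47 × 1500 × 1.9×10⁻⁴ = 0.13395 m
A total: 0.253854 m
B Layer 1: 1.6×10⁻⁴ × 110 × 0.53 = 0.009328 m
B 550 × 0.17 × 1.1×10⁻⁴ = 0.010285 m
B total: 0.019613 m
Difference: 0.253854 − 0.019613 = 0.234241 m

Δh_A − Δh_B ≈ 234 mm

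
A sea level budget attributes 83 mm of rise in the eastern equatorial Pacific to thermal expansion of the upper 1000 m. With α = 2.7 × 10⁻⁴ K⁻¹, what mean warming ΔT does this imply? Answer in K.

ΔT = Δh/(αH) = 0.083 / (2.7×10⁻⁴ × 1000) ≈ 0.3074 K

about 0.307 K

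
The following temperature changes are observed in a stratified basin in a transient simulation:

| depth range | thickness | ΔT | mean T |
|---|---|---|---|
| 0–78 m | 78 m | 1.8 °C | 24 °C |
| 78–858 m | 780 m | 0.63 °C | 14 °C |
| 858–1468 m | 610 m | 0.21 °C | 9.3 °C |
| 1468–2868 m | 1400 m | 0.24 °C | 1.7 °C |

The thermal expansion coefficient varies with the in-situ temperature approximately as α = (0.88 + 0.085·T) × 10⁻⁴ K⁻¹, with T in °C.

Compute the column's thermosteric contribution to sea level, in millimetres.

Layer 1: α = (0.88 + 0.085×24)×10⁻⁴ = 2.92×10⁻⁴ K⁻¹
Layer 2: α = (0.88 + 0.085×14)×10⁻⁴ = 2.07×10⁻⁴ K⁻¹
Layer 3: α = (0.88 + 0.085×9.3)×10⁻⁴ = 1.6705×10⁻⁴ K⁻¹
Layer 4: α = (0.88 + 0.085×1.7)×10⁻⁴ = 1.0245×10⁻⁴ K⁻¹
Layer 1: 78 × 2.92×10⁻⁴ × 1.8 = 0.0409968 m
780 × 2.07×10⁻⁴ × 0.63 = 0.1017198 m
610 × 0.21 × 1.6705×10⁻⁴ = 0.021399105 m
Layer 4: 0.24 × 1.0245×10⁻⁴ × 1400 = 0.0344232 m
Δh = 0.0409968 + 0.1017198 + 0.021399105 + 0.0344232 = 0.198538905 m

Δh ≈ 199 mm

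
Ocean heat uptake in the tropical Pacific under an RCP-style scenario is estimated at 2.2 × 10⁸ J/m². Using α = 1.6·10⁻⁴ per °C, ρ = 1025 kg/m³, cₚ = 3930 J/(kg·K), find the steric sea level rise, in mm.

8.74 mm

Δh = αQ/(ρcₚ) = 1.6×10⁻⁴ × 2.2×10⁸ / (1025 × 3930) ≈ 0.0087383 m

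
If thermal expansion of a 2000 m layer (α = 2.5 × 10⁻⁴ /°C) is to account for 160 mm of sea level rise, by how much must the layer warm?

ΔT = Δh/(αH) = 0.16 / (2.5×10⁻⁴ × 2000) = 0.3200 °C

ΔT ≈ 0.320 °C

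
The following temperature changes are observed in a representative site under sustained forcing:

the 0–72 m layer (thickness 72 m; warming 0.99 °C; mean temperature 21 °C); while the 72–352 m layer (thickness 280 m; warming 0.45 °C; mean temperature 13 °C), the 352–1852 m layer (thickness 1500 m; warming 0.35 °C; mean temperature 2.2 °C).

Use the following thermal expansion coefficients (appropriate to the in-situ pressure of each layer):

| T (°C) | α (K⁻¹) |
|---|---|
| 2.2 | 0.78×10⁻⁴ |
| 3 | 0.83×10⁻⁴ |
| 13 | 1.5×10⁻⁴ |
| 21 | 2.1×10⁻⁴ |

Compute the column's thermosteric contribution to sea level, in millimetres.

Layer 1 at 21 °C → α = 2.1×10⁻⁴ K⁻¹
Layer 2 at 13 °C → α = 1.5×10⁻⁴ K⁻¹
Layer 3 at 2.2 °C → α = 0.78×10⁻⁴ K⁻¹
Layer 1: 2.1×10⁻⁴ × 72 × 0.99 = 0.0149688 m
280 × 1.5×10⁻⁴ × 0.45 = 0.01890 m
352–1852 m: 0.78×10⁻⁴ × 1500 × 0.35 = 0.04095 m
Δh = 0.0149688 + 0.01890 + 0.04095 = 0.0748188 m

about 74.8 mm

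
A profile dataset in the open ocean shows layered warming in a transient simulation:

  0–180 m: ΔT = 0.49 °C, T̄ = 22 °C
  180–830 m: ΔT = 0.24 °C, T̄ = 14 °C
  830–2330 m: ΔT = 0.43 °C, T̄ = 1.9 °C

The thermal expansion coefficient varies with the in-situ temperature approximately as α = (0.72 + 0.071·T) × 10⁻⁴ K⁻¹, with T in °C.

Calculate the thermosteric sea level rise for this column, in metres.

0.102 m of thermosteric rise

Layer 1: α = (0.72 + 0.071×22)×10⁻⁴ = 2.282×10⁻⁴ K⁻¹
Layer 2: α = (0.72 + 0.071×14)×10⁻⁴ = 1.714×10⁻⁴ K⁻¹
Layer 3: α = (0.72 + 0.071×1.9)×10⁻⁴ = 0.8549×10⁻⁴ K⁻¹
Layer 1: 0.49 × 180 × 2.282×10⁻⁴ = 0.02012724 m
0.24 × 650 × 1.714×10⁻⁴ = 0.0267384 m
Layer 3: 0.8549×10⁻⁴ × 0.43 × 1500 = 0.05514105 m
Δh = 0.02012724 + 0.0267384 + 0.05514105 = 0.10200669 m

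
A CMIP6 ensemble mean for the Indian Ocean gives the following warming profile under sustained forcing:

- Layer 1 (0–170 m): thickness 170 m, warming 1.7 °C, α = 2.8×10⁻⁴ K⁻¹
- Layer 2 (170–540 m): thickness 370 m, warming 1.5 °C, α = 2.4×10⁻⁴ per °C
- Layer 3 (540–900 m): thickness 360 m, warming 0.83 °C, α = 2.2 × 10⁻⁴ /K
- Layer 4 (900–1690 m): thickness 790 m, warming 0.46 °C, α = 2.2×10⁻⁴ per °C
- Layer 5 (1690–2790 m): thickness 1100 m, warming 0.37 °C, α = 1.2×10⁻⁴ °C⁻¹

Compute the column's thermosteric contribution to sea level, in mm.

about 410 mm

0–170 m: 170 × 2.8×10⁻⁴ × 1.7 = 0.08092 m
1.5 × 370 × 2.4×10⁻⁴ = 0.13320 m
Layer 3: 2.2×10⁻⁴ × 360 × 0.83 = 0.065736 m
Layer 4: 2.2×10⁻⁴ × 790 × 0.46 = 0.079948 m
1.2×10⁻⁴ × 0.37 × 1100 = 0.04884 m
Δh = 0.08092 + 0.13320 + 0.065736 + 0.079948 + 0.04884 = 0.408644 m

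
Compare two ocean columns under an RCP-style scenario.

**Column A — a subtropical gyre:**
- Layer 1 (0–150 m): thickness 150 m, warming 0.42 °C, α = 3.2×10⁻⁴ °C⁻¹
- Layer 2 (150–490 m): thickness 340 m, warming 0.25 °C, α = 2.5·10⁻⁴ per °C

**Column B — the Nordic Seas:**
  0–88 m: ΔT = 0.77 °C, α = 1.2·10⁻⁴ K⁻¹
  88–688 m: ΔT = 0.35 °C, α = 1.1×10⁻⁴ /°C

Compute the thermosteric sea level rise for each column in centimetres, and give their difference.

A Layer 1: 150 × 3.2×10⁻⁴ × 0.42 = 0.02016 m
A 2.5×10⁻⁴ × 340 × 0.25 = 0.02125 m
A total: 0.04141 m
B 88 × 1.2×10⁻⁴ × 0.77 = 0.0081312 m
B 88–688 m: 0.35 × 600 × 1.1×10⁻⁴ = 0.02310 m
B total: 0.0312312 m
Difference: 0.04141 − 0.0312312 = 0.0101788 m

A: 4.1 cm; B: 3.1 cm; difference 1.0 cm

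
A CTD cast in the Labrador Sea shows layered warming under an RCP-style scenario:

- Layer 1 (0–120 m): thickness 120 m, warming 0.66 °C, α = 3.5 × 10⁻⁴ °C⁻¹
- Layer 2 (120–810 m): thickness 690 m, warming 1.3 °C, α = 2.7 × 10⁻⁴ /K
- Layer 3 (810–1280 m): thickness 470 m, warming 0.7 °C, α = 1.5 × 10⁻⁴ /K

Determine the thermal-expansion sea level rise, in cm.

about 31.9 cm

0–120 m: 3.5×10⁻⁴ × 120 × 0.66 = 0.02772 m
Layer 2: 1.3 × 690 × 2.7×10⁻⁴ = 0.24219 m
Layer 3: 1.5×10⁻⁴ × 0.7 × 470 = 0.04935 m
Δh = 0.02772 + 0.24219 + 0.04935 = 0.31926 m ≈ 31.9 cm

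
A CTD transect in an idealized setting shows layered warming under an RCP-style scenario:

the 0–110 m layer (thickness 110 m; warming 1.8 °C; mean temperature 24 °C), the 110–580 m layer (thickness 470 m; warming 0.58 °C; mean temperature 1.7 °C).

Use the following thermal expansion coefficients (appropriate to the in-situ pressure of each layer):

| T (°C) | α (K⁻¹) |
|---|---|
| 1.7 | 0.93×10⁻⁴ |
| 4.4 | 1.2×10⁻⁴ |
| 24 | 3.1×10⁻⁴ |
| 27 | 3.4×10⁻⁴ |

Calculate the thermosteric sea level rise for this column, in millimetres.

Layer 1 at 24 °C → α = 3.1×10⁻⁴ K⁻¹
Layer 2 at 1.7 °C → α = 0.93×10⁻⁴ K⁻¹
3.1×10⁻⁴ × 1.8 × 110 = 0.06138 m
110–580 m: 470 × 0.58 × 0.93×10⁻⁴ = 0.0253518 m
Δh = 0.06138 + 0.0253518 = 0.0867318 m

about 86.7 mm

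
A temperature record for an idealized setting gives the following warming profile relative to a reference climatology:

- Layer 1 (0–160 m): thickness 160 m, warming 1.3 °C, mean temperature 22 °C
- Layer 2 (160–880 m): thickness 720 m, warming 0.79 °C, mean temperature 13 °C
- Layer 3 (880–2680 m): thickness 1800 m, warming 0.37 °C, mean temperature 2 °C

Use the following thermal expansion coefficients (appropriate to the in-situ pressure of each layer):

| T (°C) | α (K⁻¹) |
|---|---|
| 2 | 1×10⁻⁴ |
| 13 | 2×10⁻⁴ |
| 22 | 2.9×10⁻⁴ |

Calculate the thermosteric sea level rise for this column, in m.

Δh ≈ 0.241 m

Layer 1 at 22 °C → α = 2.9×10⁻⁴ K⁻¹
Layer 2 at 13 °C → α = 2×10⁻⁴ K⁻¹
Layer 3 at 2 °C → α = 1×10⁻⁴ K⁻¹
Layer 1: 2.9×10⁻⁴ × 1.3 × 160 = 0.06032 m
160–880 m: 720 × 2×10⁻⁴ × 0.79 = 0.11376 m
0.37 × 1800 × 1×10⁻⁴ = 0.06660 m
Δh = 0.06032 + 0.11376 + 0.06660 = 0.24068 m ≈ 0.241 m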